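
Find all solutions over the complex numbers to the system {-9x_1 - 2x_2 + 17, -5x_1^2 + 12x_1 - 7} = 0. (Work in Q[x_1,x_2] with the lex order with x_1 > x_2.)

{(7/5, 11/5), (1, 4)}

Compute a lex Gröbner basis by Buchberger's algorithm.
f_1 = -9x_1 - 2x_2 + 17, LT = x_1.
f_2 = -5x_1^2 + 12x_1 - 7, LT = x_1^2.

S(f_1,f_2): lcm = x_1^2. S = 2/9x_1x_2 + 23/45x_1 - 7/5.
  leading term x_1x_2: subtract (-2/81x_2)·f_1 from 2/9x_1x_2 + 23/45x_1 - 7/5 → 23/45x_1 - 4/81x_2^2 + 34/81x_2 - 7/5
  leading term x_1: subtract (-23/405)·f_1 from 23/45x_1 - 4/81x_2^2 + 34/81x_2 - 7/5 → -4/81x_2^2 + 124/405x_2 - 176/405
  leading term x_2^2: no divisor's leading term divides it; move -4/81x_2^2 to the remainder.
  leading term x_2: no divisor's leading term divides it; move 124/405x_2 to the remainder.
  leading term 1: no divisor's leading term divides it; move -176/405 to the remainder.
  remainder -4/81x_2^2 + 124/405x_2 - 176/405 ≠ 0; add h_3 = -4/81x_2^2 + 124/405x_2 - 176/405 to the basis.

The other S-polynomials (S(f_1,h_3), S(f_2,h_3)) all reduce to 0 modulo the current basis, so we have a Gröbner basis.
Inter-reduce: drop elements whose leading term is divisible by another's, tail-reduce, and make monic.
Reduced Gröbner basis: {x_1 + 2/9x_2 - 17/9, x_2^2 - 31/5x_2 + 44/5}.

From the last basis element, x_2^2 - 31/5x_2 + 44/5 = 0, so x_2 takes values in {11/5, 4}. Each choice, substituted upward through the basis, yields the corresponding point(s) of the solution set.
  x_2 = 11/5: the earlier basis element becomes x_1 - 7/5 = 0, giving x_1 = 7/5 — point (7/5, 11/5).
  x_2 = 4: the earlier basis element becomes x_1 - 1 = 0, giving x_1 = 1 — point (1, 4).
Substituting each solution back into the original system confirms all equations vanish.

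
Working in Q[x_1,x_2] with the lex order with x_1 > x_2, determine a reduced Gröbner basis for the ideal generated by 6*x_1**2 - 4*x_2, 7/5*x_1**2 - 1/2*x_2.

G = {x_1**2, x_2}

f_1 = 6*x_1**2 - 4*x_2, LT = x_1**2.
f_2 = 7/5*x_1**2 - 1/2*x_2, LT = x_1**2.

S(f_1,f_2): lcm = x_1**2. S = -13/42*x_2.
  reduce S modulo (f_1, f_2):
  remainder -13/42*x_2 ≠ 0; add g_3 = -13/42*x_2 to the basis.

The other S-polynomials (S(f_1,g_3), S(f_2,g_3)) all reduce to 0 modulo the current basis, so we have a Gröbner basis.
Inter-reduce: drop elements whose leading term is divisible by another's, tail-reduce, and make monic.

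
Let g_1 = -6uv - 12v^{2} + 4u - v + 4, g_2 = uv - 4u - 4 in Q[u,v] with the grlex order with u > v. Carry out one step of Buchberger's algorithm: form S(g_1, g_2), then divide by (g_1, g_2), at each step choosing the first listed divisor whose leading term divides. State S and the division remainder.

S(g_1, g_2) = 2v^{2} + \tfrac{10}{3}u + \tfrac{1}{6}v + \tfrac{10}{3}; remainder on division = 2v^{2} + \tfrac{10}{3}u + \tfrac{1}{6}v + \tfrac{10}{3}.

lcm(LM(g_1), LM(g_2)) = uv.
S = (lcm/LT(g_1))·g_1 − (lcm/LT(g_2))·g_2 = 2v^{2} + \tfrac{10}{3}u + \tfrac{1}{6}v + \tfrac{10}{3}.
Reduce S modulo (g_1, g_2) in that order:
  leading term v^{2}: no divisor's leading term divides it; move 2v^{2} to the remainder.
  leading term u: no divisor's leading term divides it; move \tfrac{10}{3}u to the remainder.
  leading term v: no divisor's leading term divides it; move \tfrac{1}{6}v to the remainder.
  leading term 1: no divisor's leading term divides it; move \tfrac{10}{3} to the remainder.
The remainder 2v^{2} + \tfrac{10}{3}u + \tfrac{1}{6}v + \tfrac{10}{3} is nonzero, so it would be added as the next basis element.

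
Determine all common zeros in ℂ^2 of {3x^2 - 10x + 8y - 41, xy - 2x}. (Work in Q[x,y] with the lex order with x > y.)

{(-5/3, 2), (5, 2), (0, 41/8)}

Compute a lex Gröbner basis by Buchberger's algorithm.
f_1 = 3x^2 - 10x + 8y - 41, LT = x^2.
f_2 = xy - 2x, LT = xy.

S(f_1,f_2): lcm = x^2y. S = 2x^2 - 10/3xy + 8/3y^2 - 41/3y.
  reduce S modulo (f_1, f_2):
  remainder 8/3y^2 - 19y + 82/3 ≠ 0; add h_3 = 8/3y^2 - 19y + 82/3 to the basis.

The other S-polynomials (S(f_1,h_3), S(f_2,h_3)) all reduce to 0 modulo the current basis, so we have a Gröbner basis.
Inter-reduce: drop elements whose leading term is divisible by another's, tail-reduce, and make monic.
Reduced Gröbner basis: {x^2 - 10/3x + 8/3y - 41/3, xy - 2x, y^2 - 57/8y + 41/4}.

A lex Gröbner basis eliminates variables successively. Here y^2 - 57/8y + 41/4 depends only on y, with roots {2, 41/8}; lifting each root through the earlier basis elements recovers the full solutions.
  y = 2: the earlier basis element becomes x^2 - 10/3x - 25/3 = 0, giving x = -5/3, 5 — points (-5/3, 2), (5, 2).
  y = 41/8: the earlier basis elements become x^2 - 10/3x = 0; 25/8x = 0, giving x = 0 — point (0, 41/8).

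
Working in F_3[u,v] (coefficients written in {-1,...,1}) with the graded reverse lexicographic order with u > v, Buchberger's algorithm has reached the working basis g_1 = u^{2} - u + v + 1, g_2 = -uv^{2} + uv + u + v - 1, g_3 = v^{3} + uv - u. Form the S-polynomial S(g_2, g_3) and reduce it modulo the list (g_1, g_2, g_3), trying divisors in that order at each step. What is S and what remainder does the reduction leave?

lcm(LM(g_2), LM(g_3)) = uv^{3}.
S = (lcm/LT(g_2))·g_2 − (lcm/LT(g_3))·g_3 = -u^{2}v - uv^{2} + u^{2} - uv - v^{2} + v.
Reduce S modulo (g_1, g_2, g_3) in that order:
  leading term u^{2}v: subtract (-v)·g_1 from -u^{2}v - uv^{2} + u^{2} - uv - v^{2} + v → -uv^{2} + u^{2} + uv - v
  leading term uv^{2}: subtract (1)·g_2 from -uv^{2} + u^{2} + uv - v → u^{2} - u + v + 1
  leading term u^{2}: subtract (1)·g_1 from u^{2} - u + v + 1 → 0
The remainder is 0, so this S-polynomial contributes no new basis element.

S(g_2, g_3) = -u^{2}v - uv^{2} + u^{2} - uv - v^{2} + v; remainder on division = 0.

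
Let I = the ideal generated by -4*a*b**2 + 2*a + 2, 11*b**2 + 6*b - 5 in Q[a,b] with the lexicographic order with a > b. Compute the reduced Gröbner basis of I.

G = {a + 132/71*b + 61/71, b**2 + 6/11*b - 5/11}

The reduced Gröbner basis is the canonical form of the ideal for this ordering.

f_1 = -4*a*b**2 + 2*a + 2, LT = a*b**2.
f_2 = 11*b**2 + 6*b - 5, LT = b**2.

S(f_1,f_2): lcm = a*b**2. S = -6/11*a*b - 1/22*a - 1/2.
  leading term a*b: no divisor's leading term divides it; move -6/11*a*b to the remainder.
  leading term a: no divisor's leading term divides it; move -1/22*a to the remainder.
  leading term 1: no divisor's leading term divides it; move -1/2 to the remainder.
  remainder -6/11*a*b - 1/22*a - 1/2 ≠ 0; add g_3 = -6/11*a*b - 1/22*a - 1/2 to the basis.

S(f_1,g_3): lcm = a*b**2. S = -1/12*a*b - 1/2*a - 11/12*b - 1/2.
  leading term a*b: subtract (11/72)·g_3 from -1/12*a*b - 1/2*a - 11/12*b - 1/2 → -71/144*a - 11/12*b - 61/144
  leading term a: no divisor's leading term divides it; move -71/144*a to the remainder.
  leading term b: no divisor's leading term divides it; move -11/12*b to the remainder.
  leading term 1: no divisor's leading term divides it; move -61/144 to the remainder.
  remainder -71/144*a - 11/12*b - 61/144 ≠ 0; add g_4 = -71/144*a - 11/12*b - 61/144 to the basis.

S(f_2,g_3): lcm = a*b**2. S = 61/132*a*b - 5/11*a - 11/12*b.
  leading term a*b: subtract (-61/72)·g_3 from 61/132*a*b - 5/11*a - 11/12*b → -71/144*a - 11/12*b - 61/144
  leading term a: subtract (1)·g_4 from -71/144*a - 11/12*b - 61/144 → 0
  remainder 0.

S(f_1,g_4): lcm = a*b**2. S = -1/2*a - 132/71*b**3 - 61/71*b**2 - 1/2.
  leading term a: subtract (72/71)·g_4 from -1/2*a - 132/71*b**3 - 61/71*b**2 - 1/2 → -132/71*b**3 - 61/71*b**2 + 66/71*b - 5/71
  leading term b**3: subtract (-12/71*b)·f_2 from -132/71*b**3 - 61/71*b**2 + 66/71*b - 5/71 → 11/71*b**2 + 6/71*b - 5/71
  leading term b**2: subtract (1/71)·f_2 from 11/71*b**2 + 6/71*b - 5/71 → 0
  remainder 0.

S(f_2,g_4): leading monomials are coprime, so the S-polynomial reduces to 0 (Buchberger's first criterion).
S(g_3,g_4): lcm = a*b. S = 1/12*a - 132/71*b**2 - 61/71*b + 11/12.
  leading term a: subtract (-12/71)·g_4 from 1/12*a - 132/71*b**2 - 61/71*b + 11/12 → -132/71*b**2 - 72/71*b + 60/71
  leading term b**2: subtract (-12/71)·f_2 from -132/71*b**2 - 72/71*b + 60/71 → 0
  remainder 0.

Every S-polynomial of the final basis reduces to 0, so we have a Gröbner basis.
Inter-reduce: drop elements whose leading term is divisible by another's, tail-reduce, and make monic.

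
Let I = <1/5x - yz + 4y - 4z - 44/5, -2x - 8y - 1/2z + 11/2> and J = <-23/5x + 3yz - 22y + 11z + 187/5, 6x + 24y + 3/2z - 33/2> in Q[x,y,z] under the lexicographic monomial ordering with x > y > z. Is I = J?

Equality of ideals is decidable: compute both reduced Gröbner bases (unique for the ordering) and check whether they agree.
Buchberger on the first generating set:
f_1 = 1/5x - yz + 4y - 4z - 44/5, LT = x.
f_2 = -2x - 8y - 1/2z + 11/2, LT = x.

S(f_1,f_2): lcm = x. S = -5yz + 16y - 81/4z - 165/4.
  leading term yz: no divisor's leading term divides it; move -5yz to the remainder.
  leading term y: no divisor's leading term divides it; move 16y to the remainder.
  leading term z: no divisor's leading term divides it; move -81/4z to the remainder.
  leading term 1: no divisor's leading term divides it; move -165/4 to the remainder.
  remainder -5yz + 16y - 81/4z - 165/4 ≠ 0; add g_3 = -5yz + 16y - 81/4z - 165/4 to the basis.

The other S-polynomials (S(f_1,g_3), S(f_2,g_3)) all reduce to 0 modulo the current basis, so we have a Gröbner basis.
Inter-reduce: drop elements whose leading term is divisible by another's, tail-reduce, and make monic.
Reduced Gröbner basis: {x + 4y + 1/4z - 11/4, yz - 16/5y + 81/20z + 33/4}.

Buchberger on the second generating set:
h_1 = -23/5x + 3yz - 22y + 11z + 187/5, LT = x.
h_2 = 6x + 24y + 3/2z - 33/2, LT = x.

S(h_1,h_2): lcm = x. S = -15/23yz + 18/23y - 243/92z - 495/92.
  leading term yz: no divisor's leading term divides it; move -15/23yz to the remainder.
  leading term y: no divisor's leading term divides it; move 18/23y to the remainder.
  leading term z: no divisor's leading term divides it; move -243/92z to the remainder.
  leading term 1: no divisor's leading term divides it; move -495/92 to the remainder.
  remainder -15/23yz + 18/23y - 243/92z - 495/92 ≠ 0; add k_3 = -15/23yz + 18/23y - 243/92z - 495/92 to the basis.

The other S-polynomials (S(h_1,k_3), S(h_2,k_3)) all reduce to 0 modulo the current basis, so we have a Gröbner basis.
Inter-reduce: drop elements whose leading term is divisible by another's, tail-reduce, and make monic.
Reduced Gröbner basis: {x + 4y + 1/4z - 11/4, yz - 6/5y + 81/20z + 33/4}.

The bases are distinct; the ideals are different.

No, the ideals differ.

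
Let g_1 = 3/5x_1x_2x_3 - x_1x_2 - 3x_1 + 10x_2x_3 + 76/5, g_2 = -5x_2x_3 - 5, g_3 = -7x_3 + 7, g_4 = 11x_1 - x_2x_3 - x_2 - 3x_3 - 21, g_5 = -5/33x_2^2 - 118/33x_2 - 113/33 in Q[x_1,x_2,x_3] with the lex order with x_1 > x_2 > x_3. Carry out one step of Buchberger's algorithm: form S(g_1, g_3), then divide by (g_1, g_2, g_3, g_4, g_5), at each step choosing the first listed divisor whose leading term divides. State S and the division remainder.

S(g_1, g_3) = -2/3x_1x_2 - 5x_1 + 50/3x_2x_3 + 76/3; remainder on division = -13/55x_2 - 13/55.

lcm(LM(g_1), LM(g_3)) = x_1x_2x_3.
S = (lcm/LT(g_1))·g_1 − (lcm/LT(g_3))·g_3 = -2/3x_1x_2 - 5x_1 + 50/3x_2x_3 + 76/3.
Reduce S modulo (g_1, g_2, g_3, g_4, g_5) in that order:
  leading term x_1x_2: subtract (-2/33x_2)·g_4 from -2/3x_1x_2 - 5x_1 + 50/3x_2x_3 + 76/3 → -5x_1 - 2/33x_2^2x_3 - 2/33x_2^2 + 544/33x_2x_3 - 14/11x_2 + 76/3
  leading term x_1: subtract (-5/11)·g_4 from -5x_1 - 2/33x_2^2x_3 - 2/33x_2^2 + 544/33x_2x_3 - 14/11x_2 + 76/3 → -2/33x_2^2x_3 - 2/33x_2^2 + 529/33x_2x_3 - 19/11x_2 - 15/11x_3 + 521/33
  leading term x_2^2x_3: subtract (2/165x_2)·g_2 from -2/33x_2^2x_3 - 2/33x_2^2 + 529/33x_2x_3 - 19/11x_2 - 15/11x_3 + 521/33 → -2/33x_2^2 + 529/33x_2x_3 - 5/3x_2 - 15/11x_3 + 521/33
  leading term x_2^2: subtract (2/5)·g_5 from -2/33x_2^2 + 529/33x_2x_3 - 5/3x_2 - 15/11x_3 + 521/33 → 529/33x_2x_3 - 13/55x_2 - 15/11x_3 + 2831/165
  leading term x_2x_3: subtract (-529/165)·g_2 from 529/33x_2x_3 - 13/55x_2 - 15/11x_3 + 2831/165 → -13/55x_2 - 15/11x_3 + 62/55
  leading term x_2: no divisor's leading term divides it; move -13/55x_2 to the remainder.
  leading term x_3: subtract (15/77)·g_3 from -15/11x_3 + 62/55 → -13/55
  leading term 1: no divisor's leading term divides it; move -13/55 to the remainder.
The remainder -13/55x_2 - 13/55 is nonzero, so it would be added as the next basis element.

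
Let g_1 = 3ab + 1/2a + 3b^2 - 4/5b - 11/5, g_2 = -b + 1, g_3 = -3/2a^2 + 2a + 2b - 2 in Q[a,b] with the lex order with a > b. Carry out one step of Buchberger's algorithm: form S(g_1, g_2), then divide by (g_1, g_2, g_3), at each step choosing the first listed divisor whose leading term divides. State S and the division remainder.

S(g_1, g_2) = 7/6a + b^2 - 4/15b - 11/15; remainder on division = 7/6a.

lcm(LM(g_1), LM(g_2)) = ab.
S = (lcm/LT(g_1))·g_1 − (lcm/LT(g_2))·g_2 = 7/6a + b^2 - 4/15b - 11/15.
Reduce S modulo (g_1, g_2, g_3) in that order:
  leading term a: no divisor's leading term divides it; move 7/6a to the remainder.
  leading term b^2: subtract (-b)·g_2 from b^2 - 4/15b - 11/15 → 11/15b - 11/15
  leading term b: subtract (-11/15)·g_2 from 11/15b - 11/15 → 0
The remainder 7/6a is nonzero, so it would be added as the next basis element.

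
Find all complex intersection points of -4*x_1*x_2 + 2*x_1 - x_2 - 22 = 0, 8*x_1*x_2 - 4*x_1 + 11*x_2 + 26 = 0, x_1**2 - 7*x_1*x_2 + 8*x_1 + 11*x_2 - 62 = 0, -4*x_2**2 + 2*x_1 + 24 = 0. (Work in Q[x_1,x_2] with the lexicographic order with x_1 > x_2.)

{(-4, 2)}

Compute a lex Gröbner basis by Buchberger's algorithm.
f_1 = -4*x_1*x_2 + 2*x_1 - x_2 - 22, LT = x_1*x_2.
f_2 = 8*x_1*x_2 - 4*x_1 + 11*x_2 + 26, LT = x_1*x_2.
f_3 = x_1**2 - 7*x_1*x_2 + 8*x_1 + 11*x_2 - 62, LT = x_1**2.
f_4 = 2*x_1 - 4*x_2**2 + 24, LT = x_1.

S(f_1,f_2): lcm = x_1*x_2. S = -9/8*x_2 + 9/4.
  reduce S modulo (f_1, f_2, f_3, f_4):
  remainder -9/8*x_2 + 9/4 ≠ 0; add h_5 = -9/8*x_2 + 9/4 to the basis.

The other S-polynomials (S(f_1,f_3), S(f_1,f_4), S(f_2,f_3), S(f_2,f_4), S(f_3,f_4), S(f_1,h_5), S(f_2,h_5), S(f_3,h_5), S(f_4,h_5)) all reduce to 0 modulo the current basis, so we have a Gröbner basis.
Inter-reduce: drop elements whose leading term is divisible by another's, tail-reduce, and make monic.
Reduced Gröbner basis: {x_1 + 4, x_2 - 2}.

From the last basis element, x_2 - 2 = 0, so x_2 takes values in {2}. Each choice, substituted upward through the basis, yields the corresponding point(s) of the solution set.
  x_2 = 2: the earlier basis element becomes x_1 + 4 = 0, giving x_1 = -4 — point (-4, 2).
Zero-dimensionality of the ideal guarantees finitely many solutions over ℂ.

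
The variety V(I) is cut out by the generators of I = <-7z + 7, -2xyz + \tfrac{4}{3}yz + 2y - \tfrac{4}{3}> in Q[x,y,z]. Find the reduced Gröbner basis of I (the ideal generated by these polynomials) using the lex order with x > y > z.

Buchberger's algorithm terminates because the ascending chain of leading-term ideals stabilizes.

f_1 = -7z + 7, LT = z.
f_2 = -2xyz + \tfrac{4}{3}yz + 2y - \tfrac{4}{3}, LT = xyz.

S(f_1,f_2): lcm = xyz. S = -xy + \tfrac{2}{3}yz + y - \tfrac{2}{3}.
  leading term xy: no divisor's leading term divides it; move -xy to the remainder.
  leading term yz: subtract (-\tfrac{2}{21}y)·f_1 from \tfrac{2}{3}yz + y - \tfrac{2}{3} → \tfrac{5}{3}y - \tfrac{2}{3}
  leading term y: no divisor's leading term divides it; move \tfrac{5}{3}y to the remainder.
  leading term 1: no divisor's leading term divides it; move -\tfrac{2}{3} to the remainder.
  remainder -xy + \tfrac{5}{3}y - \tfrac{2}{3} ≠ 0; add g_3 = -xy + \tfrac{5}{3}y - \tfrac{2}{3} to the basis.

The other S-polynomials (S(f_1,g_3), S(f_2,g_3)) all reduce to 0 modulo the current basis, so we have a Gröbner basis.
Inter-reduce: drop elements whose leading term is divisible by another's, tail-reduce, and make monic.

G = {xy - \tfrac{5}{3}y + \tfrac{2}{3}, z - 1}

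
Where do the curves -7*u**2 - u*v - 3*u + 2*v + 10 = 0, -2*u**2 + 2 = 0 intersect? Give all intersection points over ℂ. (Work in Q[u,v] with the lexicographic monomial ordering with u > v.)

Compute a lex Gröbner basis by Buchberger's algorithm.
f_1 = -7*u**2 - u*v - 3*u + 2*v + 10, LT = u**2.
f_2 = -2*u**2 + 2, LT = u**2.

S(f_1,f_2): lcm = u**2. S = 1/7*u*v + 3/7*u - 2/7*v - 3/7.
  leading term u*v: no divisor's leading term divides it; move 1/7*u*v to the remainder.
  leading term u: no divisor's leading term divides it; move 3/7*u to the remainder.
  leading term v: no divisor's leading term divides it; move -2/7*v to the remainder.
  leading term 1: no divisor's leading term divides it; move -3/7 to the remainder.
  remainder 1/7*u*v + 3/7*u - 2/7*v - 3/7 ≠ 0; add h_3 = 1/7*u*v + 3/7*u - 2/7*v - 3/7 to the basis.

S(f_1,h_3): lcm = u**2*v. S = -3*u**2 + 1/7*u*v**2 + 17/7*u*v + 3*u - 2/7*v**2 - 10/7*v.
  leading term u**2: subtract (3/7)·f_1 from -3*u**2 + 1/7*u*v**2 + 17/7*u*v + 3*u - 2/7*v**2 - 10/7*v → 1/7*u*v**2 + 20/7*u*v + 30/7*u - 2/7*v**2 - 16/7*v - 30/7
  leading term u*v**2: subtract (v)·h_3 from 1/7*u*v**2 + 20/7*u*v + 30/7*u - 2/7*v**2 - 16/7*v - 30/7 → 17/7*u*v + 30/7*u - 13/7*v - 30/7
  leading term u*v: subtract (17)·h_3 from 17/7*u*v + 30/7*u - 13/7*v - 30/7 → -3*u + 3*v + 3
  leading term u: no divisor's leading term divides it; move -3*u to the remainder.
  leading term v: no divisor's leading term divides it; move 3*v to the remainder.
  leading term 1: no divisor's leading term divides it; move 3 to the remainder.
  remainder -3*u + 3*v + 3 ≠ 0; add h_4 = -3*u + 3*v + 3 to the basis.

S(h_3,h_4): lcm = u*v. S = 3*u + v**2 - v - 3.
  leading term u: subtract (-1)·h_4 from 3*u + v**2 - v - 3 → v**2 + 2*v
  leading term v**2: no divisor's leading term divides it; move v**2 to the remainder.
  leading term v: no divisor's leading term divides it; move 2*v to the remainder.
  remainder v**2 + 2*v ≠ 0; add h_5 = v**2 + 2*v to the basis.

The other S-polynomials (S(f_2,h_3), S(f_1,h_4), S(f_2,h_4), S(f_1,h_5), S(f_2,h_5), S(h_3,h_5), S(h_4,h_5)) all reduce to 0 modulo the current basis, so we have a Gröbner basis.
Inter-reduce: drop elements whose leading term is divisible by another's, tail-reduce, and make monic.
Reduced Gröbner basis: {u - v - 1, v**2 + 2*v}.

A lex Gröbner basis eliminates variables successively. Here v**2 + 2*v depends only on v, with roots {-2, 0}; lifting each root through the earlier basis elements recovers the full solutions.
  v = -2: the earlier basis element becomes u + 1 = 0, giving u = -1 — point (-1, -2).
  v = 0: the earlier basis element becomes u - 1 = 0, giving u = 1 — point (1, 0).
Check: every point annihilates each of the original generators.

{(-1, -2), (1, 0)}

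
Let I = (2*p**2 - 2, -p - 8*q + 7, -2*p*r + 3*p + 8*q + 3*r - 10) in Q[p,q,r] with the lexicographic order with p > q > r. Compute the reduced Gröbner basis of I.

G = {p + 8*q - 7, q**2 - 7/4*q + 3/4, r - 1}

f_1 = 2*p**2 - 2, LT = p**2.
f_2 = -p - 8*q + 7, LT = p.
f_3 = -2*p*r + 3*p + 8*q + 3*r - 10, LT = p*r.

S(f_1,f_2): lcm = p**2. S = -8*p*q + 7*p - 1.
  reduce S modulo (f_1, f_2, f_3):
  remainder 64*q**2 - 112*q + 48 ≠ 0; add g_4 = 64*q**2 - 112*q + 48 to the basis.

S(f_1,f_3): lcm = p**2*r. S = 3/2*p**2 + 4*p*q + 3/2*p*r - 5*p - r.
  reduce S modulo (f_1, f_2, f_3, g_4):
  remainder -12*q*r + 12*q + 19/2*r - 19/2 ≠ 0; add g_5 = -12*q*r + 12*q + 19/2*r - 19/2 to the basis.

S(f_2,f_3): lcm = p*r. S = 3/2*p + 8*q*r + 4*q - 11/2*r - 5.
  reduce S modulo (f_1, f_2, f_3, g_4, g_5):
  remainder 5/6*r - 5/6 ≠ 0; add g_6 = 5/6*r - 5/6 to the basis.

The other S-polynomials (S(f_1,g_4), S(f_2,g_4), S(f_3,g_4), S(f_1,g_5), S(f_2,g_5), S(f_3,g_5), S(g_4,g_5), S(f_1,g_6), S(f_2,g_6), S(f_3,g_6), S(g_4,g_6), S(g_5,g_6)) all reduce to 0 modulo the current basis, so we have a Gröbner basis.
Inter-reduce: drop elements whose leading term is divisible by another's, tail-reduce, and make monic.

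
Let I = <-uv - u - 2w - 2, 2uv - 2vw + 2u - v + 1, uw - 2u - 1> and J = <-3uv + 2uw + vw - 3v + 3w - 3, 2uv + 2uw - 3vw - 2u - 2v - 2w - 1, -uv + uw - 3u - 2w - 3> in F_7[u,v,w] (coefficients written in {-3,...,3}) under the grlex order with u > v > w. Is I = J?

No, the ideals differ.

Two ideals are equal iff their reduced Gröbner bases coincide (the reduced basis is unique for a fixed ordering).
Buchberger on the first generating set:
f_1 = -uv - u - 2w - 2, LT = uv.
f_2 = 2uv - 2vw + 2u - v + 1, LT = uv.
f_3 = uw - 2u - 1, LT = uw.

S(f_1,f_2): lcm = uv. S = vw - 3v + 2w - 2.
  reduce S modulo (f_1, f_2, f_3):
  remainder vw - 3v + 2w - 2 ≠ 0; add g_4 = vw - 3v + 2w - 2 to the basis.

S(f_1,f_3): lcm = uvw. S = 2uv + uw + 2w^{2} + v + 2w.
  reduce S modulo (f_1, f_2, f_3, g_4):
  remainder 2w^{2} + v - 2w - 3 ≠ 0; add g_5 = 2w^{2} + v - 2w - 3 to the basis.

S(f_1,g_4): lcm = uvw. S = 3uv - uw + 2w^{2} + 2u + 2w.
  reduce S modulo (f_1, f_2, f_3, g_4, g_5):
  remainder -3u - v - 2w + 3 ≠ 0; add g_6 = -3u - v - 2w + 3 to the basis.

S(g_4,g_5): lcm = vw^{2}. S = 3v^{2} - 2vw + 2w^{2} - 2v - 2w.
  reduce S modulo (f_1, f_2, f_3, g_4, g_5, g_6):
  remainder 3v^{2} - 2v - 3w - 1 ≠ 0; add g_7 = 3v^{2} - 2v - 3w - 1 to the basis.

The other S-polynomials (S(f_2,f_3), S(f_2,g_4), S(f_3,g_4), S(f_1,g_5), S(f_2,g_5), S(f_3,g_5), S(f_1,g_6), S(f_2,g_6), S(f_3,g_6), S(g_4,g_6), S(g_5,g_6), S(f_1,g_7), S(f_2,g_7), S(f_3,g_7), S(g_4,g_7), S(g_5,g_7), S(g_6,g_7)) all reduce to 0 modulo the current basis, so we have a Gröbner basis.
Inter-reduce: drop elements whose leading term is divisible by another's, tail-reduce, and make monic.
Reduced Gröbner basis: {v^{2} - 3v - w + 2, vw - 3v + 2w - 2, w^{2} - 3v - w + 2, u - 2v + 3w - 1}.

Buchberger on the second generating set:
h_1 = -3uv + 2uw + vw - 3v + 3w - 3, LT = uv.
h_2 = 2uv + 2uw - 3vw - 2u - 2v - 2w - 1, LT = uv.
h_3 = -uv + uw - 3u - 2w - 3, LT = uv.

S(h_1,h_2): lcm = uv. S = 3uw + u + 2v - 2.
  reduce S modulo (h_1, h_2, h_3):
  remainder 3uw + u + 2v - 2 ≠ 0; add k_4 = 3uw + u + 2v - 2 to the basis.

S(h_1,h_3): lcm = uv. S = -2uw + 2vw - 3u + v - 3w - 2.
  reduce S modulo (h_1, h_2, h_3, k_4):
  remainder 2vw - 3w - 1 ≠ 0; add k_5 = 2vw - 3w - 1 to the basis.

S(h_1,k_4): lcm = uvw. S = -3uw^{2} + 2vw^{2} + 2uv - 3v^{2} + vw - w^{2} + 3v + w.
  reduce S modulo (h_1, h_2, h_3, k_4, k_5):
  remainder -3v^{2} + 2w^{2} + v - 3w + 1 ≠ 0; add k_6 = -3v^{2} + 2w^{2} + v - 3w + 1 to the basis.

S(h_1,k_5): lcm = uvw. S = -3uw^{2} + 2vw^{2} - 2uw + vw - w^{2} - 3u + w.
  reduce S modulo (h_1, h_2, h_3, k_4, k_5, k_6):
  remainder 2w^{2} + 2u + 3v + w + 2 ≠ 0; add k_7 = 2w^{2} + 2u + 3v + w + 2 to the basis.

S(k_4,k_7): lcm = uw^{2}. S = -u^{2} + 2uv + uw + 3vw - u - 3w.
  reduce S modulo (h_1, h_2, h_3, k_4, k_5, k_6, k_7):
  remainder -u^{2} - u - 2v + w + 1 ≠ 0; add k_8 = -u^{2} - u - 2v + w + 1 to the basis.

The other S-polynomials (S(h_2,h_3), S(h_2,k_4), S(h_3,k_4), S(h_2,k_5), S(h_3,k_5), S(k_4,k_5), S(h_1,k_6), S(h_2,k_6), S(h_3,k_6), S(k_4,k_6), S(k_5,k_6), S(h_1,k_7), S(h_2,k_7), S(h_3,k_7), S(k_5,k_7), S(k_6,k_7), S(h_1,k_8), S(h_2,k_8), S(h_3,k_8), S(k_4,k_8), S(k_5,k_8), S(k_6,k_8), S(k_7,k_8)) all reduce to 0 modulo the current basis, so we have a Gröbner basis.
Inter-reduce: drop elements whose leading term is divisible by another's, tail-reduce, and make monic.
Reduced Gröbner basis: {u^{2} + u + 2v - w - 1, uv + u + 3v + 2w, uw - 2u + 3v - 3, v^{2} + 3u + 3v - w - 2, vw + 2w + 3, w^{2} + u - 2v - 3w + 1}.

The bases are distinct; the ideals are different.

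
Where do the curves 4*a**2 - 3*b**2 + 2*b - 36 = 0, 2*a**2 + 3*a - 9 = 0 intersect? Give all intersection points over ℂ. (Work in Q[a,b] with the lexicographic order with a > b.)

{(-3, 0), (-3, 2/3), (3/2, 1/3 - 4*sqrt(5)*I/3), (3/2, 1/3 + 4*sqrt(5)*I/3)}

Compute a lex Gröbner basis by Buchberger's algorithm.
f_1 = 4*a**2 - 3*b**2 + 2*b - 36, LT = a**2.
f_2 = 2*a**2 + 3*a - 9, LT = a**2.

S(f_1,f_2): lcm = a**2. S = -3/2*a - 3/4*b**2 + 1/2*b - 9/2.
  leading term a: no divisor's leading term divides it; move -3/2*a to the remainder.
  leading term b**2: no divisor's leading term divides it; move -3/4*b**2 to the remainder.
  leading term b: no divisor's leading term divides it; move 1/2*b to the remainder.
  leading term 1: no divisor's leading term divides it; move -9/2 to the remainder.
  remainder -3/2*a - 3/4*b**2 + 1/2*b - 9/2 ≠ 0; add h_3 = -3/2*a - 3/4*b**2 + 1/2*b - 9/2 to the basis.

S(f_1,h_3): lcm = a**2. S = -1/2*a*b**2 + 1/3*a*b - 3*a - 3/4*b**2 + 1/2*b - 9.
  leading term a*b**2: subtract (1/3*b**2)·h_3 from -1/2*a*b**2 + 1/3*a*b - 3*a - 3/4*b**2 + 1/2*b - 9 → 1/3*a*b - 3*a + 1/4*b**4 - 1/6*b**3 + 3/4*b**2 + 1/2*b - 9
  leading term a*b: subtract (-2/9*b)·h_3 from 1/3*a*b - 3*a + 1/4*b**4 - 1/6*b**3 + 3/4*b**2 + 1/2*b - 9 → -3*a + 1/4*b**4 - 1/3*b**3 + 31/36*b**2 - 1/2*b - 9
  leading term a: subtract (2)·h_3 from -3*a + 1/4*b**4 - 1/3*b**3 + 31/36*b**2 - 1/2*b - 9 → 1/4*b**4 - 1/3*b**3 + 85/36*b**2 - 3/2*b
  leading term b**4: no divisor's leading term divides it; move 1/4*b**4 to the remainder.
  leading term b**3: no divisor's leading term divides it; move -1/3*b**3 to the remainder.
  leading term b**2: no divisor's leading term divides it; move 85/36*b**2 to the remainder.
  leading term b: no divisor's leading term divides it; move -3/2*b to the remainder.
  remainder 1/4*b**4 - 1/3*b**3 + 85/36*b**2 - 3/2*b ≠ 0; add h_4 = 1/4*b**4 - 1/3*b**3 + 85/36*b**2 - 3/2*b to the basis.

The other S-polynomials (S(f_2,h_3), S(f_1,h_4), S(f_2,h_4), S(h_3,h_4)) all reduce to 0 modulo the current basis, so we have a Gröbner basis.
Inter-reduce: drop elements whose leading term is divisible by another's, tail-reduce, and make monic.
Reduced Gröbner basis: {a + 1/2*b**2 - 1/3*b + 3, b**4 - 4/3*b**3 + 85/9*b**2 - 6*b}.

Since the basis is lex-ordered, b**4 - 4/3*b**3 + 85/9*b**2 - 6*b is univariate in b. Its roots are {0, 2/3, 1/3 - 4*sqrt(5)*I/3, 1/3 + 4*sqrt(5)*I/3}. Back-substituting each root into the other basis elements fixes the other coordinates.
  b = 0: the earlier basis element becomes a + 3 = 0, giving a = -3 — point (-3, 0).
  b = 2/3: the earlier basis element becomes a + 3 = 0, giving a = -3 — point (-3, 2/3).
  b = 1/3 - 4*sqrt(5)*I/3: the earlier basis element becomes a - 3/2 = 0, giving a = 3/2 — point (3/2, 1/3 - 4*sqrt(5)*I/3).
  b = 1/3 + 4*sqrt(5)*I/3: the earlier basis element becomes a - 3/2 = 0, giving a = 3/2 — point (3/2, 1/3 + 4*sqrt(5)*I/3).
Check: every point annihilates each of the original generators.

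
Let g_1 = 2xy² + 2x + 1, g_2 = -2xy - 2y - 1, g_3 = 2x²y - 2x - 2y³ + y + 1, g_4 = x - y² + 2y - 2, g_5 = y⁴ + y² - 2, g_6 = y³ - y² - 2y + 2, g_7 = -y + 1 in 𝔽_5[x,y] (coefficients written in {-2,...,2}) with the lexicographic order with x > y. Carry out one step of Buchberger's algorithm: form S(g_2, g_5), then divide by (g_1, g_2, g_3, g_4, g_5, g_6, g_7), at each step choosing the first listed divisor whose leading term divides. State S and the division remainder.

lcm(LM(g_2), LM(g_5)) = xy⁴.
S = (lcm/LT(g_2))·g_2 − (lcm/LT(g_5))·g_5 = -xy² + 2x + y⁴ - 2y³.
Reduce S modulo (g_1, g_2, g_3, g_4, g_5, g_6, g_7) in that order:
  leading term xy²: subtract (2)·g_1 from -xy² + 2x + y⁴ - 2y³ → -2x + y⁴ - 2y³ - 2
  leading term x: subtract (-2)·g_4 from -2x + y⁴ - 2y³ - 2 → y⁴ - 2y³ - 2y² - y - 1
  leading term y⁴: subtract (1)·g_5 from y⁴ - 2y³ - 2y² - y - 1 → -2y³ + 2y² - y + 1
  leading term y³: subtract (-2)·g_6 from -2y³ + 2y² - y + 1 → 0
The remainder is 0, so this S-polynomial contributes no new basis element.

S(g_2, g_5) = -xy² + 2x + y⁴ - 2y³; remainder on division = 0.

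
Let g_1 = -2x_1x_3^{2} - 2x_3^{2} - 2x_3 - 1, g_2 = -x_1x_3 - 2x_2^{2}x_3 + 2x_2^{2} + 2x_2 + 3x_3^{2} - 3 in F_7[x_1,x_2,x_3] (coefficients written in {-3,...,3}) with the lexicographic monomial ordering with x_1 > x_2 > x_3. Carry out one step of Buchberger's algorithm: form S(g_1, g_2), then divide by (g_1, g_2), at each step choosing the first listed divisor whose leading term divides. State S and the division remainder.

S(g_1, g_2) = -2x_2^{2}x_3^{2} + 2x_2^{2}x_3 + 2x_2x_3 + 3x_3^{3} + x_3^{2} - 2x_3 - 3; remainder on division = -2x_2^{2}x_3^{2} + 2x_2^{2}x_3 + 2x_2x_3 + 3x_3^{3} + x_3^{2} - 2x_3 - 3.

lcm(LM(g_1), LM(g_2)) = x_1x_3^{2}.
S = (lcm/LT(g_1))·g_1 − (lcm/LT(g_2))·g_2 = -2x_2^{2}x_3^{2} + 2x_2^{2}x_3 + 2x_2x_3 + 3x_3^{3} + x_3^{2} - 2x_3 - 3.
Reduce S modulo (g_1, g_2) in that order:
  leading term x_2^{2}x_3^{2}: no divisor's leading term divides it; move -2x_2^{2}x_3^{2} to the remainder.
  leading term x_2^{2}x_3: no divisor's leading term divides it; move 2x_2^{2}x_3 to the remainder.
  leading term x_2x_3: no divisor's leading term divides it; move 2x_2x_3 to the remainder.
  leading term x_3^{3}: no divisor's leading term divides it; move 3x_3^{3} to the remainder.
  leading term x_3^{2}: no divisor's leading term divides it; move x_3^{2} to the remainder.
  leading term x_3: no divisor's leading term divides it; move -2x_3 to the remainder.
  leading term 1: no divisor's leading term divides it; move -3 to the remainder.
The remainder -2x_2^{2}x_3^{2} + 2x_2^{2}x_3 + 2x_2x_3 + 3x_3^{3} + x_3^{2} - 2x_3 - 3 is nonzero, so it would be added as the next basis element.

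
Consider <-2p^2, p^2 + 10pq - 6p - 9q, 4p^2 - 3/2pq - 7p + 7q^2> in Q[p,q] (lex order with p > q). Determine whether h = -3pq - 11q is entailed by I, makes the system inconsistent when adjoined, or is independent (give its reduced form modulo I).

First compute the reduced Gröbner basis of I by Buchberger's algorithm.
f_1 = -2p^2, LT = p^2.
f_2 = p^2 + 10pq - 6p - 9q, LT = p^2.
f_3 = 4p^2 - 3/2pq - 7p + 7q^2, LT = p^2.

S(f_1,f_2): lcm = p^2. S = -10pq + 6p + 9q.
  reduce S modulo (f_1, f_2, f_3):
  remainder -10pq + 6p + 9q ≠ 0; add k_4 = -10pq + 6p + 9q to the basis.

S(f_1,f_3): lcm = p^2. S = 3/8pq + 7/4p - 7/4q^2.
  reduce S modulo (f_1, f_2, f_3, k_4):
  remainder 79/40p - 7/4q^2 + 27/80q ≠ 0; add k_5 = 79/40p - 7/4q^2 + 27/80q to the basis.

S(f_1,k_4): lcm = p^2q. S = 3/5p^2 + 9/10pq.
  reduce S modulo (f_1, f_2, f_3, k_4, k_5):
  remainder 189/395q^2 + 567/790q ≠ 0; add k_6 = 189/395q^2 + 567/790q to the basis.

S(f_3,k_4): lcm = p^2q. S = 3/5p^2 - 3/8pq^2 - 17/20pq + 7/4q^3.
  reduce S modulo (f_1, f_2, f_3, k_4, k_5, k_6):
  remainder 711/160q ≠ 0; add k_7 = 711/160q to the basis.

The other S-polynomials (S(f_2,f_3), S(f_2,k_4), S(f_1,k_5), S(f_2,k_5), S(f_3,k_5), S(k_4,k_5), S(f_1,k_6), S(f_2,k_6), S(f_3,k_6), S(k_4,k_6), S(k_5,k_6), S(f_1,k_7), S(f_2,k_7), S(f_3,k_7), S(k_4,k_7), S(k_5,k_7), S(k_6,k_7)) all reduce to 0 modulo the current basis, so we have a Gröbner basis.
Inter-reduce: drop elements whose leading term is divisible by another's, tail-reduce, and make monic.
Reduced Gröbner basis: {p, q}.
Label its elements g_1 = p, g_2 = q.

Reduce h = -3pq - 11q modulo G:
  leading term pq: subtract (-3q)·g_1 from -3pq - 11q → -11q
  leading term q: subtract (-11)·g_2 from -11q → 0
  normal form = 0.
Since the normal form is 0, h ∈ I.

-3pq - 11q lies in I (it reduces to 0).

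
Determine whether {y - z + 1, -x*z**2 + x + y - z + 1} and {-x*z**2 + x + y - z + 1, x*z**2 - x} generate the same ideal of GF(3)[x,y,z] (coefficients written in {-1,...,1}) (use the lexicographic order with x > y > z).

Since reduced Gröbner bases are canonical representatives of ideals under a given ordering, it suffices to compute and compare them.
Buchberger on the first generating set:
f_1 = y - z + 1, LT = y.
f_2 = -x*z**2 + x + y - z + 1, LT = x*z**2.

S(f_1,f_2): leading monomials are coprime, so the S-polynomial reduces to 0 (Buchberger's first criterion).
Every S-polynomial of the final basis reduces to 0, so we have a Gröbner basis.
Inter-reduce: drop elements whose leading term is divisible by another's, tail-reduce, and make monic.
Reduced Gröbner basis: {x*z**2 - x, y - z + 1}.

Buchberger on the second generating set:
h_1 = -x*z**2 + x + y - z + 1, LT = x*z**2.
h_2 = x*z**2 - x, LT = x*z**2.

S(h_1,h_2): lcm = x*z**2. S = -y + z - 1.
  leading term y: no divisor's leading term divides it; move -y to the remainder.
  leading term z: no divisor's leading term divides it; move z to the remainder.
  leading term 1: no divisor's leading term divides it; move -1 to the remainder.
  remainder -y + z - 1 ≠ 0; add k_3 = -y + z - 1 to the basis.

S(h_1,k_3): leading monomials are coprime, so the S-polynomial reduces to 0 (Buchberger's first criterion).
S(h_2,k_3): leading monomials are coprime, so the S-polynomial reduces to 0 (Buchberger's first criterion).
Every S-polynomial of the final basis reduces to 0, so we have a Gröbner basis.
Inter-reduce: drop elements whose leading term is divisible by another's, tail-reduce, and make monic.
Reduced Gröbner basis: {x*z**2 - x, y - z + 1}.

Same reduced basis, so the two generating sets span the same ideal.

Yes, the ideals are equal.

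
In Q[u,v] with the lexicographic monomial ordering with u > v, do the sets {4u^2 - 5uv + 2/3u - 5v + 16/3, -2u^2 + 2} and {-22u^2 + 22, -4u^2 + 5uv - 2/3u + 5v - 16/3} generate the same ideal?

For a fixed monomial order, each ideal has a unique reduced Gröbner basis; comparing bases decides equality.
Buchberger on the first generating set:
f_1 = 4u^2 - 5uv + 2/3u - 5v + 16/3, LT = u^2.
f_2 = -2u^2 + 2, LT = u^2.

S(f_1,f_2): lcm = u^2. S = -5/4uv + 1/6u - 5/4v + 7/3.
  leading term uv: no divisor's leading term divides it; move -5/4uv to the remainder.
  leading term u: no divisor's leading term divides it; move 1/6u to the remainder.
  leading term v: no divisor's leading term divides it; move -5/4v to the remainder.
  leading term 1: no divisor's leading term divides it; move 7/3 to the remainder.
  remainder -5/4uv + 1/6u - 5/4v + 7/3 ≠ 0; add g_3 = -5/4uv + 1/6u - 5/4v + 7/3 to the basis.

S(f_1,g_3): lcm = u^2v. S = 2/15u^2 - 5/4uv^2 - 5/6uv + 28/15u - 5/4v^2 + 4/3v.
  leading term u^2: subtract (1/30)·f_1 from 2/15u^2 - 5/4uv^2 - 5/6uv + 28/15u - 5/4v^2 + 4/3v → -5/4uv^2 - 2/3uv + 83/45u - 5/4v^2 + 3/2v - 8/45
  leading term uv^2: subtract (v)·g_3 from -5/4uv^2 - 2/3uv + 83/45u - 5/4v^2 + 3/2v - 8/45 → -5/6uv + 83/45u - 5/6v - 8/45
  leading term uv: subtract (2/3)·g_3 from -5/6uv + 83/45u - 5/6v - 8/45 → 26/15u - 26/15
  leading term u: no divisor's leading term divides it; move 26/15u to the remainder.
  leading term 1: no divisor's leading term divides it; move -26/15 to the remainder.
  remainder 26/15u - 26/15 ≠ 0; add g_4 = 26/15u - 26/15 to the basis.

S(g_3,g_4): lcm = uv. S = -2/15u + 2v - 28/15.
  leading term u: subtract (-1/13)·g_4 from -2/15u + 2v - 28/15 → 2v - 2
  leading term v: no divisor's leading term divides it; move 2v to the remainder.
  leading term 1: no divisor's leading term divides it; move -2 to the remainder.
  remainder 2v - 2 ≠ 0; add g_5 = 2v - 2 to the basis.

The other S-polynomials (S(f_2,g_3), S(f_1,g_4), S(f_2,g_4), S(f_1,g_5), S(f_2,g_5), S(g_3,g_5), S(g_4,g_5)) all reduce to 0 modulo the current basis, so we have a Gröbner basis.
Inter-reduce: drop elements whose leading term is divisible by another's, tail-reduce, and make monic.
Reduced Gröbner basis: {u - 1, v - 1}.

Buchberger on the second generating set:
h_1 = -22u^2 + 22, LT = u^2.
h_2 = -4u^2 + 5uv - 2/3u + 5v - 16/3, LT = u^2.

S(h_1,h_2): lcm = u^2. S = 5/4uv - 1/6u + 5/4v - 7/3.
  leading term uv: no divisor's leading term divides it; move 5/4uv to the remainder.
  leading term u: no divisor's leading term divides it; move -1/6u to the remainder.
  leading term v: no divisor's leading term divides it; move 5/4v to the remainder.
  leading term 1: no divisor's leading term divides it; move -7/3 to the remainder.
  remainder 5/4uv - 1/6u + 5/4v - 7/3 ≠ 0; add k_3 = 5/4uv - 1/6u + 5/4v - 7/3 to the basis.

S(h_1,k_3): lcm = u^2v. S = 2/15u^2 - uv + 28/15u - v.
  leading term u^2: subtract (-1/165)·h_1 from 2/15u^2 - uv + 28/15u - v → -uv + 28/15u - v + 2/15
  leading term uv: subtract (-4/5)·k_3 from -uv + 28/15u - v + 2/15 → 26/15u - 26/15
  leading term u: no divisor's leading term divides it; move 26/15u to the remainder.
  leading term 1: no divisor's leading term divides it; move -26/15 to the remainder.
  remainder 26/15u - 26/15 ≠ 0; add k_4 = 26/15u - 26/15 to the basis.

S(k_3,k_4): lcm = uv. S = -2/15u + 2v - 28/15.
  leading term u: subtract (-1/13)·k_4 from -2/15u + 2v - 28/15 → 2v - 2
  leading term v: no divisor's leading term divides it; move 2v to the remainder.
  leading term 1: no divisor's leading term divides it; move -2 to the remainder.
  remainder 2v - 2 ≠ 0; add k_5 = 2v - 2 to the basis.

The other S-polynomials (S(h_2,k_3), S(h_1,k_4), S(h_2,k_4), S(h_1,k_5), S(h_2,k_5), S(k_3,k_5), S(k_4,k_5)) all reduce to 0 modulo the current basis, so we have a Gröbner basis.
Inter-reduce: drop elements whose leading term is divisible by another's, tail-reduce, and make monic.
Reduced Gröbner basis: {u - 1, v - 1}.

Same reduced basis, so the two generating sets span the same ideal.
The choice of monomial ordering does not affect the verdict — as long as both bases are computed under the same ordering, their equality decides ideal equality.

Yes, the ideals are equal.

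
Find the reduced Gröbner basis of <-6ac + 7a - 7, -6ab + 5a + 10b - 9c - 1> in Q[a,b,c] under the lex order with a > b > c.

f_1 = -6ac + 7a - 7, LT = ac.
f_2 = -6ab + 5a + 10b - 9c - 1, LT = ab.

S(f_1,f_2): lcm = abc. S = -7/6ab + 5/6ac + 5/3bc + 7/6b - 3/2c^2 - 1/6c.
  reduce S modulo (f_1, f_2):
  remainder 5/3bc - 7/9b - 3/2c^2 + 19/12c - 7/9 ≠ 0; add g_3 = 5/3bc - 7/9b - 3/2c^2 + 19/12c - 7/9 to the basis.

The other S-polynomials (S(f_1,g_3), S(f_2,g_3)) all reduce to 0 modulo the current basis, so we have a Gröbner basis.

G = {ab - 5/6a - 5/3b + 3/2c + 1/6, ac - 7/6a + 7/6, bc - 7/15b - 9/10c^2 + 19/20c - 7/15}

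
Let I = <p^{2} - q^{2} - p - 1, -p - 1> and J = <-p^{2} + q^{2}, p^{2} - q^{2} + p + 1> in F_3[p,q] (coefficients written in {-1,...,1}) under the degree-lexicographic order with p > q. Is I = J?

Two ideals are equal iff their reduced Gröbner bases coincide (the reduced basis is unique for a fixed ordering).
Buchberger on the first generating set:
f_1 = p^{2} - q^{2} - p - 1, LT = p^{2}.
f_2 = -p - 1, LT = p.

S(f_1,f_2): lcm = p^{2}. S = -q^{2} + p - 1.
  leading term q^{2}: no divisor's leading term divides it; move -q^{2} to the remainder.
  leading term p: subtract (-1)·f_2 from p - 1 → 1
  leading term 1: no divisor's leading term divides it; move 1 to the remainder.
  remainder -q^{2} + 1 ≠ 0; add g_3 = -q^{2} + 1 to the basis.

S(f_1,g_3): leading monomials are coprime, so the S-polynomial reduces to 0 (Buchberger's first criterion).
S(f_2,g_3): leading monomials are coprime, so the S-polynomial reduces to 0 (Buchberger's first criterion).
Every S-polynomial of the final basis reduces to 0, so we have a Gröbner basis.
Inter-reduce: drop elements whose leading term is divisible by another's, tail-reduce, and make monic.
Reduced Gröbner basis: {q^{2} - 1, p + 1}.

Buchberger on the second generating set:
h_1 = -p^{2} + q^{2}, LT = p^{2}.
h_2 = p^{2} - q^{2} + p + 1, LT = p^{2}.

S(h_1,h_2): lcm = p^{2}. S = -p - 1.
  leading term p: no divisor's leading term divides it; move -p to the remainder.
  leading term 1: no divisor's leading term divides it; move -1 to the remainder.
  remainder -p - 1 ≠ 0; add k_3 = -p - 1 to the basis.

S(h_1,k_3): lcm = p^{2}. S = -q^{2} - p.
  leading term q^{2}: no divisor's leading term divides it; move -q^{2} to the remainder.
  leading term p: subtract (1)·k_3 from -p → 1
  leading term 1: no divisor's leading term divides it; move 1 to the remainder.
  remainder -q^{2} + 1 ≠ 0; add k_4 = -q^{2} + 1 to the basis.

S(h_2,k_3): lcm = p^{2}. S = -q^{2} + 1.
  leading term q^{2}: subtract (1)·k_4 from -q^{2} + 1 → 0
  remainder 0.

S(h_1,k_4): leading monomials are coprime, so the S-polynomial reduces to 0 (Buchberger's first criterion).
S(h_2,k_4): leading monomials are coprime, so the S-polynomial reduces to 0 (Buchberger's first criterion).
S(k_3,k_4): leading monomials are coprime, so the S-polynomial reduces to 0 (Buchberger's first criterion).
Every S-polynomial of the final basis reduces to 0, so we have a Gröbner basis.
Inter-reduce: drop elements whose leading term is divisible by another's, tail-reduce, and make monic.
Reduced Gröbner basis: {q^{2} - 1, p + 1}.

Same reduced basis, so the two generating sets span the same ideal.

Yes, the ideals are equal.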